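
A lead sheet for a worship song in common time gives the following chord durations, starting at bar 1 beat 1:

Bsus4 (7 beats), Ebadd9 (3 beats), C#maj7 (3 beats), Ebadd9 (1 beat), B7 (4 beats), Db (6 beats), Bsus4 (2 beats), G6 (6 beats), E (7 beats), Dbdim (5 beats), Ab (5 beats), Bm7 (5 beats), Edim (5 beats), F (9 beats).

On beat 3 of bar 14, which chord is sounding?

Beat 3 of bar 14 is beat (14−1)×4 + 3 = 55 overall.
Running totals: Bsus4 ends at 7, Ebadd9 ends at 10, C#maj7 ends at 13, Ebadd9 ends at 14, B7 ends at 18, Db ends at 24, Bsus4 ends at 26, G6 ends at 32, E ends at 39, Dbdim ends at 44, Ab ends at 49, Bm7 ends at 54, Edim ends at 59.
Beat 55 falls within Edim.

Edim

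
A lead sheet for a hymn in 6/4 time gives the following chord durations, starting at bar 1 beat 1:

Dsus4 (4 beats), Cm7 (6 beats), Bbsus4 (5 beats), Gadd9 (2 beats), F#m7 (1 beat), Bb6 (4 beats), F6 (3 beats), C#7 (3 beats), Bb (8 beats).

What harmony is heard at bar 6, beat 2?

Bb

Beat 2 of bar 6 is beat (6−1)×6 + 2 = 32 overall.
Running totals: Dsus4 ends at 4, Cm7 ends at 10, Bbsus4 ends at 15, Gadd9 ends at 17, F#m7 ends at 18, Bb6 ends at 22, F6 ends at 25, C#7 ends at 28, Bb ends at 36.
Beat 32 falls within Bb.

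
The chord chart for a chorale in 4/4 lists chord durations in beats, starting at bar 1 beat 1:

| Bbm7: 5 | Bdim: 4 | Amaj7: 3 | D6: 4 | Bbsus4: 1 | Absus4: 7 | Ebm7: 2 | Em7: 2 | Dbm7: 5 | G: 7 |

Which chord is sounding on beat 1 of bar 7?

Beat 1 of bar 7 is beat (7−1)×4 + 1 = 25 overall.
Running totals: Bbm7 ends at 5, Bdim ends at 9, Amaj7 ends at 12, D6 ends at 16, Bbsus4 ends at 17, Absus4 ends at 24, Ebm7 ends at 26.
Beat 25 falls within Ebm7.

Ebm7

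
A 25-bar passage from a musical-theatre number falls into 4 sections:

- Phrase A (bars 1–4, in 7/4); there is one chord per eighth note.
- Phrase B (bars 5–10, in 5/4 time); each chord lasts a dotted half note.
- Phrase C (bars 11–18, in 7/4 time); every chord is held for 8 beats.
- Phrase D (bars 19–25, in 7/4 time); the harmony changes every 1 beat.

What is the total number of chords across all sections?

A has 28 beats and chords last 0.5 each, so 56 chords.
B has 30 beats and chords last 3 each, so 10 chords.
C has 56 beats and chords last 8 each, so 7 chords.
D has 49 beats and chords last 1 each, so 49 chords.
Total: 56 + 10 + 7 + 49 = 122.

122 chords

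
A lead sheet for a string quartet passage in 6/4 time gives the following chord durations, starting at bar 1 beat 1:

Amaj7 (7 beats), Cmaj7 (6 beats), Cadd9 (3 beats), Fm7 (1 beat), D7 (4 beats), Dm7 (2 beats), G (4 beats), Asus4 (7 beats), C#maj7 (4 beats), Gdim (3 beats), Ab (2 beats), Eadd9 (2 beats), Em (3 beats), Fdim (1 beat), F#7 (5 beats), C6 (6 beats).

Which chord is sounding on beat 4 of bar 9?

Beat 4 of bar 9 is beat (9−1)×6 + 4 = 52 overall.
Running totals: Amaj7 ends at 7, Cmaj7 ends at 13, Cadd9 ends at 16, Fm7 ends at 17, D7 ends at 21, Dm7 ends at 23, G ends at 27, Asus4 ends at 34, C#maj7 ends at 38, Gdim ends at 41, Ab ends at 43, Eadd9 ends at 45, Em ends at 48, Fdim ends at 49, F#7 ends at 54.
Beat 52 falls within F#7.

F#7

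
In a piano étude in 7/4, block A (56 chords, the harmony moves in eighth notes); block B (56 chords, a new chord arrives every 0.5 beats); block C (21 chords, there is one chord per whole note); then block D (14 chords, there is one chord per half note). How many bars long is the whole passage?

24 bars

A: 56 × 0.5 = 28 beats = 4 bars.
B: 56 × 0.5 = 28 beats = 4 bars.
C: 21 × 4 = 84 beats = 12 bars.
D: 14 × 2 = 28 beats = 4 bars.
Total: 4 + 4 + 12 + 4 = 24 bars.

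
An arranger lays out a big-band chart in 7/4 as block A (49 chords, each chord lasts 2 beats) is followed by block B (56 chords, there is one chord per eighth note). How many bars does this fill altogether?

18 bars

A: 49 × 2 = 98 beats = 14 bars.
B: 56 × 0.5 = 28 beats = 4 bars.
Total: 14 + 4 = 18 bars.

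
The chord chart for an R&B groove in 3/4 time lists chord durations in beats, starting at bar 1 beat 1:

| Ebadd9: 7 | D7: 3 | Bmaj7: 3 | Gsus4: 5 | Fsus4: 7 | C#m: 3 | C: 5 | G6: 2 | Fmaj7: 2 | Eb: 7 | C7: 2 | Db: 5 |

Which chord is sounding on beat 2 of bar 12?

G6

Beat 2 of bar 12 is beat (12−1)×3 + 2 = 35 overall.
Running totals: Ebadd9 ends at 7, D7 ends at 10, Bmaj7 ends at 13, Gsus4 ends at 18, Fsus4 ends at 25, C#m ends at 28, C ends at 33, G6 ends at 35.
Beat 35 falls within G6.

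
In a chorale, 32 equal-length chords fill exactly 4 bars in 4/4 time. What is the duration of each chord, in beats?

4 bars × 4 beats/bar = 16 beats total.
16 beats ÷ 32 chords = 0.5 beats per chord.
(That is an eighth note.)

0.5 beats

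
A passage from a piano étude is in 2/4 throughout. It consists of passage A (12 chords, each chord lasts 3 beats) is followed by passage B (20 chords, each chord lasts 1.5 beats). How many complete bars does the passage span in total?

33 bars

A: 12 × 3 = 36 beats = 18 bars.
B: 20 × 1.5 = 30 beats = 15 bars.
Total: 18 + 15 = 33 bars.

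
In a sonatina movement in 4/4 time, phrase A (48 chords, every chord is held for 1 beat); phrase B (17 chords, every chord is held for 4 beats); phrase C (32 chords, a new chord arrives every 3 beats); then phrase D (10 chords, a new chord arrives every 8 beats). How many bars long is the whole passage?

73 bars

A: 48 × 1 = 48 beats = 12 bars.
B: 17 × 4 = 68 beats = 17 bars.
C: 32 × 3 = 96 beats = 24 bars.
D: 10 × 8 = 80 beats = 20 bars.
Total: 12 + 17 + 24 + 20 = 73 bars.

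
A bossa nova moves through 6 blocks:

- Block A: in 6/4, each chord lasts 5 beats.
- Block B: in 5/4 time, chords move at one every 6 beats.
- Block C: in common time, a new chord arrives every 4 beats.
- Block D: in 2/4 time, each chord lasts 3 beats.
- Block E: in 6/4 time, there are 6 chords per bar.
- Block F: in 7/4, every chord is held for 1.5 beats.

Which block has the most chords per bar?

Block E

A: each chord is 5 beats in 6/4, so 1.2 per bar.
B: each chord is 6 beats in 5/4, so 5/6 per bar.
C: each chord is 4 beats in 4/4, so 1 per bar.
D: each chord is 3 beats in 2/4, so 2/3 per bar.
E: each chord is 1 beat in 6/4, so 6 per bar.
F: each chord is 1.5 beats in 7/4, so 14/3 per bar.
Fastest is E at 6 chords/bar.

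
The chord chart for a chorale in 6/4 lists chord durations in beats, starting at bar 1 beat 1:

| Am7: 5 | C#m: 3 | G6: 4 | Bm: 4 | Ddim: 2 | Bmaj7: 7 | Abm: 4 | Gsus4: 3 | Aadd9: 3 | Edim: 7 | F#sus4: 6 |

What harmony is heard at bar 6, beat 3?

Aadd9

Beat 3 of bar 6 is beat (6−1)×6 + 3 = 33 overall.
Running totals: Am7 ends at 5, C#m ends at 8, G6 ends at 12, Bm ends at 16, Ddim ends at 18, Bmaj7 ends at 25, Abm ends at 29, Gsus4 ends at 32, Aadd9 ends at 35.
Beat 33 falls within Aadd9.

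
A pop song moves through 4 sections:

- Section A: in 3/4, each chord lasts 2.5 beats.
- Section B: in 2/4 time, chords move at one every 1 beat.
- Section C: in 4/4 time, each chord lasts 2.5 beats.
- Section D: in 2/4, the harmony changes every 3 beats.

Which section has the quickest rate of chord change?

Section B

A: 3 beats/bar ÷ 2.5 beats/chord = 1.2 chords/bar.
B: 2 beats/bar ÷ 1 beat/chord = 2 chords/bar.
C: 4 beats/bar ÷ 2.5 beats/chord = 1.6 chords/bar.
D: 2 beats/bar ÷ 3 beats/chord = 2/3 chords/bar.
Fastest is B at 2 chords/bar.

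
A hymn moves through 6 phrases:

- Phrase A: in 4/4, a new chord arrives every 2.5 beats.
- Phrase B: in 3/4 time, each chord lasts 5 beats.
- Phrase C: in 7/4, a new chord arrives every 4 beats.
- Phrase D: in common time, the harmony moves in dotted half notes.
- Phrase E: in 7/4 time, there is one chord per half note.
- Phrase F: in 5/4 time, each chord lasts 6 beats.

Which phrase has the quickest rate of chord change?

A: 4 beats/bar ÷ 2.5 beats/chord = 1.6 chords/bar.
B: 3 beats/bar ÷ 5 beats/chord = 0.6 chords/bar.
C: 7 beats/bar ÷ 4 beats/chord = 1.75 chords/bar.
D: 4 beats/bar ÷ 3 beats/chord = 4/3 chords/bar.
E: 7 beats/bar ÷ 2 beats/chord = 3.5 chords/bar.
F: 5 beats/bar ÷ 6 beats/chord = 5/6 chords/bar.
Fastest is E at 3.5 chords/bar.

Phrase E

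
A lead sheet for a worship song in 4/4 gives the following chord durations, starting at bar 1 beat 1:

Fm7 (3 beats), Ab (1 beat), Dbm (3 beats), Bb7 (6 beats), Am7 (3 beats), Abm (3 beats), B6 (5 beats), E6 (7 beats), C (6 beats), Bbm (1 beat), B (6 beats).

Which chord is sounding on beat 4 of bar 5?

B6

Beat 4 of bar 5 is beat (5−1)×4 + 4 = 20 overall.
Running totals: Fm7 ends at 3, Ab ends at 4, Dbm ends at 7, Bb7 ends at 13, Am7 ends at 16, Abm ends at 19, B6 ends at 24.
Beat 20 falls within B6.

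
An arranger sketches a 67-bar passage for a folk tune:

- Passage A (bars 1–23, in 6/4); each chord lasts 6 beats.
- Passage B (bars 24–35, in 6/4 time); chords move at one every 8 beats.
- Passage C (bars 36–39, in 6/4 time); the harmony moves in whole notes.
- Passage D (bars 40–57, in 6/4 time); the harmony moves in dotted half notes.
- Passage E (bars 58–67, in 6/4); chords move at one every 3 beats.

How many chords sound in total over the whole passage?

94 chords

A: 23·6 = 138 beats, 138/6 = 23 chords.
B: 12·6 = 72 beats, 72/8 = 9 chords.
C: 4·6 = 24 beats, 24/4 = 6 chords.
D: 18·6 = 108 beats, 108/3 = 36 chords.
E: 10·6 = 60 beats, 60/3 = 20 chords.
Total: 23 + 9 + 6 + 36 + 20 = 94.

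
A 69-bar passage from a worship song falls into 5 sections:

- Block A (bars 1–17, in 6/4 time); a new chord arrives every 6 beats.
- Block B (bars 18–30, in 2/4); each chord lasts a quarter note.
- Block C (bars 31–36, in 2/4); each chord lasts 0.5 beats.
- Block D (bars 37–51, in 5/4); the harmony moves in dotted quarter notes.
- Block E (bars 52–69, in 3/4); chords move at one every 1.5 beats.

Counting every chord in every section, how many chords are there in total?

A: 17·6 = 102 beats, 102/6 = 17 chords.
B: 13·2 = 26 beats, 26/1 = 26 chords.
C: 6·2 = 12 beats, 12/0.5 = 24 chords.
D: 15·5 = 75 beats, 75/1.5 = 50 chords.
E: 18·3 = 54 beats, 54/1.5 = 36 chords.
Total: 17 + 26 + 24 + 50 + 36 = 153.

153 chords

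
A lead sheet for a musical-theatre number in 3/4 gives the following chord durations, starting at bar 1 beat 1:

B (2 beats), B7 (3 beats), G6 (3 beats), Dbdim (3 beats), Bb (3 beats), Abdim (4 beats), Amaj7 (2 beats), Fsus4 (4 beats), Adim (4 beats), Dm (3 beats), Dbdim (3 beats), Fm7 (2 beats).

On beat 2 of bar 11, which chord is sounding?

Dbdim

Beat 2 of bar 11 is beat (11−1)×3 + 2 = 32 overall.
Running totals: B ends at 2, B7 ends at 5, G6 ends at 8, Dbdim ends at 11, Bb ends at 14, Abdim ends at 18, Amaj7 ends at 20, Fsus4 ends at 24, Adim ends at 28, Dm ends at 31, Dbdim ends at 34.
Beat 32 falls within Dbdim.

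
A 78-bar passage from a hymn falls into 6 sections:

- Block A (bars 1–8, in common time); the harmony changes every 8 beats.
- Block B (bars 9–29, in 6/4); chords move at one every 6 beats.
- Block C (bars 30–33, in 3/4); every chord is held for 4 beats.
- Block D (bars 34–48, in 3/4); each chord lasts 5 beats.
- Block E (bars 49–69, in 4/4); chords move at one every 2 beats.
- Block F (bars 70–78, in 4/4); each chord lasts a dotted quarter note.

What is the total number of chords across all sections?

A has 32 beats and chords last 8 each, so 4 chords.
B has 126 beats and chords last 6 each, so 21 chords.
C has 12 beats and chords last 4 each, so 3 chords.
D has 45 beats and chords last 5 each, so 9 chords.
E has 84 beats and chords last 2 each, so 42 chords.
F has 36 beats and chords last 1.5 each, so 24 chords.
Total: 4 + 21 + 3 + 9 + 42 + 24 = 103.

103 chords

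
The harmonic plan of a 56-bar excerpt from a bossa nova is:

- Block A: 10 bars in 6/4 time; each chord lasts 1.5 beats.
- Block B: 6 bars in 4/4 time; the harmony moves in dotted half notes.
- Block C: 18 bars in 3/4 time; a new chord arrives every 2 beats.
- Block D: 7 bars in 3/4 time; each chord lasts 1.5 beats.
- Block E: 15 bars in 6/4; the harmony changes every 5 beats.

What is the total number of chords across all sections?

A has 60 beats and chords last 1.5 each, so 40 chords.
B has 24 beats and chords last 3 each, so 8 chords.
C has 54 beats and chords last 2 each, so 27 chords.
D has 21 beats and chords last 1.5 each, so 14 chords.
E has 90 beats and chords last 5 each, so 18 chords.
Total: 40 + 8 + 27 + 14 + 18 = 107.

107 chords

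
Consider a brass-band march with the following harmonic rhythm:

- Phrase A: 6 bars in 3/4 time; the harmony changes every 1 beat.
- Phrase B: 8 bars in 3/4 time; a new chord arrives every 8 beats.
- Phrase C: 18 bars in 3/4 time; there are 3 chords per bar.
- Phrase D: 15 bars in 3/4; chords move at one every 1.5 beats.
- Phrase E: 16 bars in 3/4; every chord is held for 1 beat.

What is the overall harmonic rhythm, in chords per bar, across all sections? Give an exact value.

A: 6 bars of 3 beats is 18 beats; at 1 beat each that's 18 chords.
B: 8 bars of 3 beats is 24 beats; at 8 beats each that's 3 chords.
C: 18 bars of 3 beats is 54 beats; at 1 beat each that's 54 chords.
D: 15 bars of 3 beats is 45 beats; at 1.5 beats each that's 30 chords.
E: 16 bars of 3 beats is 48 beats; at 1 beat each that's 48 chords.
Overall: 153 chords over 63 bars → 153/63 = 17/7 chords per bar.

17/7 chords per bar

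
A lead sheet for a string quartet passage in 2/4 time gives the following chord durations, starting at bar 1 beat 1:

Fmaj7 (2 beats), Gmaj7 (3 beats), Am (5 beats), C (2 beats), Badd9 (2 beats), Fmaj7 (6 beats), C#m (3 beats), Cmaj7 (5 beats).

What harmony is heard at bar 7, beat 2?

Badd9

Beat 2 of bar 7 is beat (7−1)×2 + 2 = 14 overall.
Running totals: Fmaj7 ends at 2, Gmaj7 ends at 5, Am ends at 10, C ends at 12, Badd9 ends at 14.
Beat 14 falls within Badd9.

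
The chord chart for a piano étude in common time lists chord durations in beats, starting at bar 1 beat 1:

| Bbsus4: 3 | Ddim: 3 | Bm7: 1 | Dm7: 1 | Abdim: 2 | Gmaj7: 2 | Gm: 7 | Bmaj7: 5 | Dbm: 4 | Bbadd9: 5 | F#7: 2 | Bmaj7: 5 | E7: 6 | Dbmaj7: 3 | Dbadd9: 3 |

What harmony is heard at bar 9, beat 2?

Beat 2 of bar 9 is beat (9−1)×4 + 2 = 34 overall.
Running totals: Bbsus4 ends at 3, Ddim ends at 6, Bm7 ends at 7, Dm7 ends at 8, Abdim ends at 10, Gmaj7 ends at 12, Gm ends at 19, Bmaj7 ends at 24, Dbm ends at 28, Bbadd9 ends at 33, F#7 ends at 35.
Beat 34 falls within F#7.

F#7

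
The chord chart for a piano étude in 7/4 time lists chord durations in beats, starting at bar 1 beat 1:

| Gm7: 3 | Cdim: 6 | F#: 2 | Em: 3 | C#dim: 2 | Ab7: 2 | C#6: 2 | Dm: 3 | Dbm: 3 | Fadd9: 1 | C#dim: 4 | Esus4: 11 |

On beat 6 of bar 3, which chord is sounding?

Beat 6 of bar 3 is beat (3−1)×7 + 6 = 20 overall.
Running totals: Gm7 ends at 3, Cdim ends at 9, F# ends at 11, Em ends at 14, C#dim ends at 16, Ab7 ends at 18, C#6 ends at 20.
Beat 20 falls within C#6.

C#6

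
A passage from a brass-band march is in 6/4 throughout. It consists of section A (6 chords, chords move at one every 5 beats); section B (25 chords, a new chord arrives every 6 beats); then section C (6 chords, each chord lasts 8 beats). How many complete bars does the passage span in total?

38 bars

A: 6 × 5 = 30 beats = 5 bars.
B: 25 × 6 = 150 beats = 25 bars.
C: 6 × 8 = 48 beats = 8 bars.
Total: 5 + 25 + 8 = 38 bars.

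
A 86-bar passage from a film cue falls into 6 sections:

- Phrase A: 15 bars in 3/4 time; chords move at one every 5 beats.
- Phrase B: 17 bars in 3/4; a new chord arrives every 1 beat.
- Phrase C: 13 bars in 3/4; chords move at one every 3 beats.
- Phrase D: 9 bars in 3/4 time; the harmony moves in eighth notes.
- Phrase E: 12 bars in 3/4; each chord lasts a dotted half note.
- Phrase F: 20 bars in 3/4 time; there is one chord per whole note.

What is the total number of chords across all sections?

154 chords

A has 45 beats and chords last 5 each, so 9 chords.
B has 51 beats and chords last 1 each, so 51 chords.
C has 39 beats and chords last 3 each, so 13 chords.
D has 27 beats and chords last 0.5 each, so 54 chords.
E has 36 beats and chords last 3 each, so 12 chords.
F has 60 beats and chords last 4 each, so 15 chords.
Total: 9 + 51 + 13 + 54 + 12 + 15 = 154.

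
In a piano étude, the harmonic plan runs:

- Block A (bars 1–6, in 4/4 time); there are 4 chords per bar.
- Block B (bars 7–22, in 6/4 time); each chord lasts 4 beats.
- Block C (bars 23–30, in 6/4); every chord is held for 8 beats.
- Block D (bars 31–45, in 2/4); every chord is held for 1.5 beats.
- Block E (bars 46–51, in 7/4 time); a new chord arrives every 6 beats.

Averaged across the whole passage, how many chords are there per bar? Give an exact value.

A: 6 bars of 4 beats is 24 beats; at 1 beat each that's 24 chords.
B: 16 bars of 6 beats is 96 beats; at 4 beats each that's 24 chords.
C: 8 bars of 6 beats is 48 beats; at 8 beats each that's 6 chords.
D: 15 bars of 2 beats is 30 beats; at 1.5 beats each that's 20 chords.
E: 6 bars of 7 beats is 42 beats; at 6 beats each that's 7 chords.
Overall: 81 chords over 51 bars → 81/51 = 27/17 chords per bar.

27/17 chords per bar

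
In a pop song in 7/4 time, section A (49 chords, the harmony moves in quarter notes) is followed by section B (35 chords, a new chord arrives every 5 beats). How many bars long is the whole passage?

32 bars

A: 49 × 1 = 49 beats = 7 bars.
B: 35 × 5 = 175 beats = 25 bars.
Total: 7 + 25 = 32 bars.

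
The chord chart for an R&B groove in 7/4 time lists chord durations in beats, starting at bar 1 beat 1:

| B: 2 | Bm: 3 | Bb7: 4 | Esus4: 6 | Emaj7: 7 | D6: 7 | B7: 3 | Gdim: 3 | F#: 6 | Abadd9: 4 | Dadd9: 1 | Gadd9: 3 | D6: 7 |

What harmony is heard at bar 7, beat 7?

Gadd9

Beat 7 of bar 7 is beat (7−1)×7 + 7 = 49 overall.
Running totals: B ends at 2, Bm ends at 5, Bb7 ends at 9, Esus4 ends at 15, Emaj7 ends at 22, D6 ends at 29, B7 ends at 32, Gdim ends at 35, F# ends at 41, Abadd9 ends at 45, Dadd9 ends at 46, Gadd9 ends at 49.
Beat 49 falls within Gadd9.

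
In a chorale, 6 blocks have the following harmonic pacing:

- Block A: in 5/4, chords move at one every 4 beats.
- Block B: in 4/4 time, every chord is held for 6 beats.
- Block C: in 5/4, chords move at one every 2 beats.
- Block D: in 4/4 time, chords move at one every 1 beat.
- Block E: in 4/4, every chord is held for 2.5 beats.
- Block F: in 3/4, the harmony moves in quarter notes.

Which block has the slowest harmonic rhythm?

Block B

A: 5/4 = 1.25 chords/bar.
B: 4/6 = 2/3 chords/bar.
C: 5/2 = 2.5 chords/bar.
D: 4/1 = 4 chords/bar.
E: 4/2.5 = 1.6 chords/bar.
F: 3/1 = 3 chords/bar.
Slowest is B at 2/3 chords/bar.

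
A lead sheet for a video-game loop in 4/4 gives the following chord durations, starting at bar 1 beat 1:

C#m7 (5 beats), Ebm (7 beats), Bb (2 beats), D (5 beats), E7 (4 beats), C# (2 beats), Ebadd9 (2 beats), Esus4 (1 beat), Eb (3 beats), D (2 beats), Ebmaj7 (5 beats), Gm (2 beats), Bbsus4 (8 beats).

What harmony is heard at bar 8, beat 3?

Eb

Beat 3 of bar 8 is beat (8−1)×4 + 3 = 31 overall.
Running totals: C#m7 ends at 5, Ebm ends at 12, Bb ends at 14, D ends at 19, E7 ends at 23, C# ends at 25, Ebadd9 ends at 27, Esus4 ends at 28, Eb ends at 31.
Beat 31 falls within Eb.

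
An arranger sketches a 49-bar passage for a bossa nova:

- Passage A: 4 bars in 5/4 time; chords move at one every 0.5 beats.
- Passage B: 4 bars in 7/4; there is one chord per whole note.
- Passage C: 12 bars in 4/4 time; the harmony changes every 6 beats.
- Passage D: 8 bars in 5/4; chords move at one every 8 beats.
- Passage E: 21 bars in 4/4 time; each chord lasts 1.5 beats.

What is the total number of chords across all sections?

116 chords

A: 4·5 = 20 beats, 20/0.5 = 40 chords.
B: 4·7 = 28 beats, 28/4 = 7 chords.
C: 12·4 = 48 beats, 48/6 = 8 chords.
D: 8·5 = 40 beats, 40/8 = 5 chords.
E: 21·4 = 84 beats, 84/1.5 = 56 chords.
Total: 40 + 7 + 8 + 5 + 56 = 116.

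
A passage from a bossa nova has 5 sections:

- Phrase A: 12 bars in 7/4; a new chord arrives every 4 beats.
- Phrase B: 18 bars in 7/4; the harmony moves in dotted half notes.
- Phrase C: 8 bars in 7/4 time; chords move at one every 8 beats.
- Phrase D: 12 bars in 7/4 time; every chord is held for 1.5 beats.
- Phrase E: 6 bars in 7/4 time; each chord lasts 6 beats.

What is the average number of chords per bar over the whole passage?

2.375 chords per bar

A: 12 × 7 = 84 beats ÷ 4 = 21 chords.
B: 18 × 7 = 126 beats ÷ 3 = 42 chords.
C: 8 × 7 = 56 beats ÷ 8 = 7 chords.
D: 12 × 7 = 84 beats ÷ 1.5 = 56 chords.
E: 6 × 7 = 42 beats ÷ 6 = 7 chords.
Overall: 133 chords over 56 bars → 133/56 = 2.375 chords per bar.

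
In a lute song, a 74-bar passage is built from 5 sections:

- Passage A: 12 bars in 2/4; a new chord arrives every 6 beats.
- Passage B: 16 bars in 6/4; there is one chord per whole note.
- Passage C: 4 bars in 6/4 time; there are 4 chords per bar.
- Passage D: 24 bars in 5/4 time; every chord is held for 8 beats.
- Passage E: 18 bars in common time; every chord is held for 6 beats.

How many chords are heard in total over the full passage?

71 chords

A: 12 bars × 2 beats = 24 beats; 6 beats/chord → 4 chords.
B: 16 bars × 6 beats = 96 beats; 4 beats/chord → 24 chords.
C: 4 bars × 6 beats = 24 beats; 1.5 beats/chord → 16 chords.
D: 24 bars × 5 beats = 120 beats; 8 beats/chord → 15 chords.
E: 18 bars × 4 beats = 72 beats; 6 beats/chord → 12 chords.
Total: 4 + 24 + 16 + 15 + 12 = 71.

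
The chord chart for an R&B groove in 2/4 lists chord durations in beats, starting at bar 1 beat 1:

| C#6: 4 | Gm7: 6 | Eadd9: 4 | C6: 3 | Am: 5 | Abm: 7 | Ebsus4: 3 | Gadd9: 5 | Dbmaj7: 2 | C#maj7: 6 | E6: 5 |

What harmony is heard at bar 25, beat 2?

Beat 2 of bar 25 is beat (25−1)×2 + 2 = 50 overall.
Running totals: C#6 ends at 4, Gm7 ends at 10, Eadd9 ends at 14, C6 ends at 17, Am ends at 22, Abm ends at 29, Ebsus4 ends at 32, Gadd9 ends at 37, Dbmaj7 ends at 39, C#maj7 ends at 45, E6 ends at 50.
Beat 50 falls within E6.

E6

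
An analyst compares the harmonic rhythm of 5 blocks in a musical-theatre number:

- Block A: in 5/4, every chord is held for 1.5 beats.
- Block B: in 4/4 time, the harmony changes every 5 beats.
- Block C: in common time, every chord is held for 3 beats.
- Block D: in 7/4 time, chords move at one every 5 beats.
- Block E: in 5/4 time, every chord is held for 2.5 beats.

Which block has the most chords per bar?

Block A

A: 5/1.5 = 10/3 chords/bar.
B: 4/5 = 0.8 chords/bar.
C: 4/3 = 4/3 chords/bar.
D: 7/5 = 1.4 chords/bar.
E: 5/2.5 = 2 chords/bar.
Fastest is A at 10/3 chords/bar.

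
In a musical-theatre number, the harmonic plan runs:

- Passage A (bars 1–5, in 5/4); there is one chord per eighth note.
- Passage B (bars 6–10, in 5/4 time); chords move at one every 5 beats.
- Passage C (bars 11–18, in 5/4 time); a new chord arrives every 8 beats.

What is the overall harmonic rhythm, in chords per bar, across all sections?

10/3 chords per bar

A: 5 × 5 = 25 beats ÷ 0.5 = 50 chords.
B: 5 × 5 = 25 beats ÷ 5 = 5 chords.
C: 8 × 5 = 40 beats ÷ 8 = 5 chords.
Overall: 60 chords over 18 bars → 60/18 = 10/3 chords per bar.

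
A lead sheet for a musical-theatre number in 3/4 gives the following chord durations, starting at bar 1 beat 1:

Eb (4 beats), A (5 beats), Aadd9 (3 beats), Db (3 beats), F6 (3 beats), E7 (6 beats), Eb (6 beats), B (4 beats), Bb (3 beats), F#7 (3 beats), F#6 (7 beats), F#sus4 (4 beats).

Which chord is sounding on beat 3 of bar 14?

Beat 3 of bar 14 is beat (14−1)×3 + 3 = 42 overall.
Running totals: Eb ends at 4, A ends at 9, Aadd9 ends at 12, Db ends at 15, F6 ends at 18, E7 ends at 24, Eb ends at 30, B ends at 34, Bb ends at 37, F#7 ends at 40, F#6 ends at 47.
Beat 42 falls within F#6.

F#6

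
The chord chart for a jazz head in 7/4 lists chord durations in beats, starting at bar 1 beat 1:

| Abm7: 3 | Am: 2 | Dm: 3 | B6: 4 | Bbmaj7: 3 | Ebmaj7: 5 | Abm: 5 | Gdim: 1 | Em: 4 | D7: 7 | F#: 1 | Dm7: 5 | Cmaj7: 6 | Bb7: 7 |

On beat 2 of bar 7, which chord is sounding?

Beat 2 of bar 7 is beat (7−1)×7 + 2 = 44 overall.
Running totals: Abm7 ends at 3, Am ends at 5, Dm ends at 8, B6 ends at 12, Bbmaj7 ends at 15, Ebmaj7 ends at 20, Abm ends at 25, Gdim ends at 26, Em ends at 30, D7 ends at 37, F# ends at 38, Dm7 ends at 43, Cmaj7 ends at 49.
Beat 44 falls within Cmaj7.

Cmaj7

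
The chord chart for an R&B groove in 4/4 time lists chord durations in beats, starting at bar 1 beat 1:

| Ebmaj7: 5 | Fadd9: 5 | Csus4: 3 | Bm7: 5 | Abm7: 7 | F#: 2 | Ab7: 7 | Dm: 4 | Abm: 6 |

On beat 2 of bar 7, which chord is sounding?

F#

Beat 2 of bar 7 is beat (7−1)×4 + 2 = 26 overall.
Running totals: Ebmaj7 ends at 5, Fadd9 ends at 10, Csus4 ends at 13, Bm7 ends at 18, Abm7 ends at 25, F# ends at 27.
Beat 26 falls within F#.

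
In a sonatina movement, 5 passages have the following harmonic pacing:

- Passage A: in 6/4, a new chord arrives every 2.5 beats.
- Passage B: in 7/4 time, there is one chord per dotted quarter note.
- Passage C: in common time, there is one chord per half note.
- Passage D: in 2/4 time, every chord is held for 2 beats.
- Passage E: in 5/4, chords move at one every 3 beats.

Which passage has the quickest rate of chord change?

Passage B

A: 6 beats/bar ÷ 2.5 beats/chord = 2.4 chords/bar.
B: 7 beats/bar ÷ 1.5 beats/chord = 14/3 chords/bar.
C: 4 beats/bar ÷ 2 beats/chord = 2 chords/bar.
D: 2 beats/bar ÷ 2 beats/chord = 1 chord/bar.
E: 5 beats/bar ÷ 3 beats/chord = 5/3 chords/bar.
Fastest is B at 14/3 chords/bar.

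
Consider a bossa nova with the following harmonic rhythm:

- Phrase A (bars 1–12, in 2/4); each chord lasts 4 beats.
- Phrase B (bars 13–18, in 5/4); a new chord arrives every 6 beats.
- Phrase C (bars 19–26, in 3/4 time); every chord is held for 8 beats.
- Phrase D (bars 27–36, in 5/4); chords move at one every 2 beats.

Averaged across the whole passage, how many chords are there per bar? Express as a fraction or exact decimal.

13/12 chords per bar

A: 12 × 2 = 24 beats ÷ 4 = 6 chords.
B: 6 × 5 = 30 beats ÷ 6 = 5 chords.
C: 8 × 3 = 24 beats ÷ 8 = 3 chords.
D: 10 × 5 = 50 beats ÷ 2 = 25 chords.
Overall: 39 chords over 36 bars → 39/36 = 13/12 chords per bar.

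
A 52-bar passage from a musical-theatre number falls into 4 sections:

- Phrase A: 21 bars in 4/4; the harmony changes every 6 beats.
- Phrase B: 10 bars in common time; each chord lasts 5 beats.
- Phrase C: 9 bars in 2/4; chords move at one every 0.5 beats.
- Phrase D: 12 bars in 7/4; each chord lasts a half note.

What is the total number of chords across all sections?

100 chords

A has 84 beats and chords last 6 each, so 14 chords.
B has 40 beats and chords last 5 each, so 8 chords.
C has 18 beats and chords last 0.5 each, so 36 chords.
D has 84 beats and chords last 2 each, so 42 chords.
Total: 14 + 8 + 36 + 42 = 100.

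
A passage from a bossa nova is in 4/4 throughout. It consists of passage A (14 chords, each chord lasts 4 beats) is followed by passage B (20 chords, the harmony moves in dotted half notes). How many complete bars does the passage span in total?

A: 14 × 4 = 56 beats = 14 bars.
B: 20 × 3 = 60 beats = 15 bars.
Total: 14 + 15 = 29 bars.

29 bars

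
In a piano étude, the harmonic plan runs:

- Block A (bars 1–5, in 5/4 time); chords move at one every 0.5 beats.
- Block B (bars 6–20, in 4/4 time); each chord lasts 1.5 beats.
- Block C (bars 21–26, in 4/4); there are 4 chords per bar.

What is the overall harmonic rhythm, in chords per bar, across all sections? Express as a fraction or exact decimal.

57/13 chords per bar

A: 5 bars of 5 beats is 25 beats; at 0.5 beats each that's 50 chords.
B: 15 bars of 4 beats is 60 beats; at 1.5 beats each that's 40 chords.
C: 6 bars of 4 beats is 24 beats; at 1 beat each that's 24 chords.
Overall: 114 chords over 26 bars → 114/26 = 57/13 chords per bar.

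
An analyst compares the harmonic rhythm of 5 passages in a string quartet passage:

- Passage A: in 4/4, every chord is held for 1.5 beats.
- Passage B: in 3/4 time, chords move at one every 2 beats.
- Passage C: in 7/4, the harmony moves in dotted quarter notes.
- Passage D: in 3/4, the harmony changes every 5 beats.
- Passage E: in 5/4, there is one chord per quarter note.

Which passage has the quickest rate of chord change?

A: each chord is 1.5 beats in 4/4, so 8/3 per bar.
B: each chord is 2 beats in 3/4, so 1.5 per bar.
C: each chord is 1.5 beats in 7/4, so 14/3 per bar.
D: each chord is 5 beats in 3/4, so 0.6 per bar.
E: each chord is 1 beat in 5/4, so 5 per bar.
Fastest is E at 5 chords/bar.

Passage E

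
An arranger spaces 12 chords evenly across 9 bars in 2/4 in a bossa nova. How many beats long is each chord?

9 bars × 2 beats/bar = 18 beats total.
18 beats ÷ 12 chords = 1.5 beats per chord.
(That is a dotted quarter note.)

1.5 beats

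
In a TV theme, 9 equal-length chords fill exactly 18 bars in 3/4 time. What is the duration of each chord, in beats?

6 beats

18 bars × 3 beats/bar = 54 beats total.
54 beats ÷ 9 chords = 6 beats per chord.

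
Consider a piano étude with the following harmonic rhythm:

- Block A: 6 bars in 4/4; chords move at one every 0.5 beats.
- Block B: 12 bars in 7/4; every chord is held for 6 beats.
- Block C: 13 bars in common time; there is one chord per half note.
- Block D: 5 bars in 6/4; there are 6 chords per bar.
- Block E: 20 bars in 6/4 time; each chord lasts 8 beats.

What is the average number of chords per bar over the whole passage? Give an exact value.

2.375 chords per bar

A: 6 × 4 = 24 beats ÷ 0.5 = 48 chords.
B: 12 × 7 = 84 beats ÷ 6 = 14 chords.
C: 13 × 4 = 52 beats ÷ 2 = 26 chords.
D: 5 × 6 = 30 beats ÷ 1 = 30 chords.
E: 20 × 6 = 120 beats ÷ 8 = 15 chords.
Overall: 133 chords over 56 bars → 133/56 = 2.375 chords per bar.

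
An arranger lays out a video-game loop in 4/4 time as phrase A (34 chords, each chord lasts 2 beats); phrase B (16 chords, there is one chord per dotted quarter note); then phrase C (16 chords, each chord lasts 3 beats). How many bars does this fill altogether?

35 bars

A: 34 × 2 = 68 beats = 17 bars.
B: 16 × 1.5 = 24 beats = 6 bars.
C: 16 × 3 = 48 beats = 12 bars.
Total: 17 + 6 + 12 = 35 bars.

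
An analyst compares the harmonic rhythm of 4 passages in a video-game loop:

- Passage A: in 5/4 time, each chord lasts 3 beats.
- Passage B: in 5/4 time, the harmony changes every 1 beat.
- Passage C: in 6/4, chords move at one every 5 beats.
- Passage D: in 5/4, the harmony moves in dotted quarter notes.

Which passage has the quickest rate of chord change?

A: each chord is 3 beats in 5/4, so 5/3 per bar.
B: each chord is 1 beat in 5/4, so 5 per bar.
C: each chord is 5 beats in 6/4, so 1.2 per bar.
D: each chord is 1.5 beats in 5/4, so 10/3 per bar.
Fastest is B at 5 chords/bar.

Passage B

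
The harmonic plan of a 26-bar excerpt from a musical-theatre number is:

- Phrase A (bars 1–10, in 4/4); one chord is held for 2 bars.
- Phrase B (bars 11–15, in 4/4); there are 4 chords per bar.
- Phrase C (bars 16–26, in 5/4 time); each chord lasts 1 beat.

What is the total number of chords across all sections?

A has 40 beats and chords last 8 each, so 5 chords.
B has 20 beats and chords last 1 each, so 20 chords.
C has 55 beats and chords last 1 each, so 55 chords.
Total: 5 + 20 + 55 = 80.

80 chords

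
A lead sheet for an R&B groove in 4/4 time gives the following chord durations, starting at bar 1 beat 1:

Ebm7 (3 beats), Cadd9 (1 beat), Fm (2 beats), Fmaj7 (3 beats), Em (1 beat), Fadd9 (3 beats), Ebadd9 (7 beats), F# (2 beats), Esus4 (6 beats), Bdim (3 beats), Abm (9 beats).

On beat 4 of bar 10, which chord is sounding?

Abm

Beat 4 of bar 10 is beat (10−1)×4 + 4 = 40 overall.
Running totals: Ebm7 ends at 3, Cadd9 ends at 4, Fm ends at 6, Fmaj7 ends at 9, Em ends at 10, Fadd9 ends at 13, Ebadd9 ends at 20, F# ends at 22, Esus4 ends at 28, Bdim ends at 31, Abm ends at 40.
Beat 40 falls within Abm.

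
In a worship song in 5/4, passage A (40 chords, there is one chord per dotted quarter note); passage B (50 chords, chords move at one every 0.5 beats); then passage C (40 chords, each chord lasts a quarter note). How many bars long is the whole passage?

25 bars

A: 40 × 1.5 = 60 beats = 12 bars.
B: 50 × 0.5 = 25 beats = 5 bars.
C: 40 × 1 = 40 beats = 8 bars.
Total: 12 + 5 + 8 = 25 bars.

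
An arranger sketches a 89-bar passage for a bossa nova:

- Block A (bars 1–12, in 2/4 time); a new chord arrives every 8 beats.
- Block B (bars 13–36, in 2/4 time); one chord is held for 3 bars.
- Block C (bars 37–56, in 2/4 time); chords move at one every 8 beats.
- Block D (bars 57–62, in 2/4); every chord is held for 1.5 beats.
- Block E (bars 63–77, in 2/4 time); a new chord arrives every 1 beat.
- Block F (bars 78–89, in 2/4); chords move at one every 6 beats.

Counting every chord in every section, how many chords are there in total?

58 chords

A has 24 beats and chords last 8 each, so 3 chords.
B has 48 beats and chords last 6 each, so 8 chords.
C has 40 beats and chords last 8 each, so 5 chords.
D has 12 beats and chords last 1.5 each, so 8 chords.
E has 30 beats and chords last 1 each, so 30 chords.
F has 24 beats and chords last 6 each, so 4 chords.
Total: 3 + 8 + 5 + 8 + 30 + 4 = 58.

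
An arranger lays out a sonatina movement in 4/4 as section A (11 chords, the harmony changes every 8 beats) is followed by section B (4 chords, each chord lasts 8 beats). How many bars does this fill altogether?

A: 11 × 8 = 88 beats = 22 bars.
B: 4 × 8 = 32 beats = 8 bars.
Total: 22 + 8 = 30 bars.

30 bars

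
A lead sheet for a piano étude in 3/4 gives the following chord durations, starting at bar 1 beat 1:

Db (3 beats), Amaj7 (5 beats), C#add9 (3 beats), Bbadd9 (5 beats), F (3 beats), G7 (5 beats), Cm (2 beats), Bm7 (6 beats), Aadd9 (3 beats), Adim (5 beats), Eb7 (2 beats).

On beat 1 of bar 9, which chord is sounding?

Beat 1 of bar 9 is beat (9−1)×3 + 1 = 25 overall.
Running totals: Db ends at 3, Amaj7 ends at 8, C#add9 ends at 11, Bbadd9 ends at 16, F ends at 19, G7 ends at 24, Cm ends at 26.
Beat 25 falls within Cm.

Cm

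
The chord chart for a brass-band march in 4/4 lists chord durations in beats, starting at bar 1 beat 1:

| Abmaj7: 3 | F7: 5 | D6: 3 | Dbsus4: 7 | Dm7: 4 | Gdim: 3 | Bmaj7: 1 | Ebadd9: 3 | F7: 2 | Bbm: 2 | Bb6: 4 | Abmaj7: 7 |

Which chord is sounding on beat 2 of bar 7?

Bmaj7

Beat 2 of bar 7 is beat (7−1)×4 + 2 = 26 overall.
Running totals: Abmaj7 ends at 3, F7 ends at 8, D6 ends at 11, Dbsus4 ends at 18, Dm7 ends at 22, Gdim ends at 25, Bmaj7 ends at 26.
Beat 26 falls within Bmaj7.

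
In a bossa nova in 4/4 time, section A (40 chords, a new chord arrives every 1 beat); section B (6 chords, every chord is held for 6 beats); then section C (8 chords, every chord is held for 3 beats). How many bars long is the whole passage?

A: 40 × 1 = 40 beats = 10 bars.
B: 6 × 6 = 36 beats = 9 bars.
C: 8 × 3 = 24 beats = 6 bars.
Total: 10 + 9 + 6 = 25 bars.

25 bars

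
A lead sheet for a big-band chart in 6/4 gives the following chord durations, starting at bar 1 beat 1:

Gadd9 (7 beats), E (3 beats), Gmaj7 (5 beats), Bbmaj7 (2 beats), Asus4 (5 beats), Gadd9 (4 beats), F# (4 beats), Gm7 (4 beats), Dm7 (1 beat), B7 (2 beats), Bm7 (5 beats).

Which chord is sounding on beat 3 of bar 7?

Bm7

Beat 3 of bar 7 is beat (7−1)×6 + 3 = 39 overall.
Running totals: Gadd9 ends at 7, E ends at 10, Gmaj7 ends at 15, Bbmaj7 ends at 17, Asus4 ends at 22, Gadd9 ends at 26, F# ends at 30, Gm7 ends at 34, Dm7 ends at 35, B7 ends at 37, Bm7 ends at 42.
Beat 39 falls within Bm7.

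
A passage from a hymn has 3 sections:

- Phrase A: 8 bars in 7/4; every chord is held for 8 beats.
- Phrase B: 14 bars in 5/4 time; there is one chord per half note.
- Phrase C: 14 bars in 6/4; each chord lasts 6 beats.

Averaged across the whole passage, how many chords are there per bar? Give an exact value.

14/9 chords per bar

A: 8 bars of 7 beats is 56 beats; at 8 beats each that's 7 chords.
B: 14 bars of 5 beats is 70 beats; at 2 beats each that's 35 chords.
C: 14 bars of 6 beats is 84 beats; at 6 beats each that's 14 chords.
Overall: 56 chords over 36 bars → 56/36 = 14/9 chords per bar.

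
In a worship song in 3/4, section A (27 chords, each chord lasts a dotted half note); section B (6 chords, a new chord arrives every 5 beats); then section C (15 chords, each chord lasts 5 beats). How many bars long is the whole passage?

62 bars

A: 27 × 3 = 81 beats = 27 bars.
B: 6 × 5 = 30 beats = 10 bars.
C: 15 × 5 = 75 beats = 25 bars.
Total: 27 + 10 + 25 = 62 bars.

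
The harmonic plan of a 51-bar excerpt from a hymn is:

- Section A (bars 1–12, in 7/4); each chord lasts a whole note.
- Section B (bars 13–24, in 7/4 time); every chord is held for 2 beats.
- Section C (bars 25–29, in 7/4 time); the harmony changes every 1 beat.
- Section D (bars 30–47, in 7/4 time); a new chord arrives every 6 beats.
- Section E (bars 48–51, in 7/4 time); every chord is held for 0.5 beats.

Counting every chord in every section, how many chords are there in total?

A: 12 bars × 7 beats = 84 beats; 4 beats/chord → 21 chords.
B: 12 bars × 7 beats = 84 beats; 2 beats/chord → 42 chords.
C: 5 bars × 7 beats = 35 beats; 1 beat/chord → 35 chords.
D: 18 bars × 7 beats = 126 beats; 6 beats/chord → 21 chords.
E: 4 bars × 7 beats = 28 beats; 0.5 beats/chord → 56 chords.
Total: 21 + 42 + 35 + 21 + 56 = 175.

175 chords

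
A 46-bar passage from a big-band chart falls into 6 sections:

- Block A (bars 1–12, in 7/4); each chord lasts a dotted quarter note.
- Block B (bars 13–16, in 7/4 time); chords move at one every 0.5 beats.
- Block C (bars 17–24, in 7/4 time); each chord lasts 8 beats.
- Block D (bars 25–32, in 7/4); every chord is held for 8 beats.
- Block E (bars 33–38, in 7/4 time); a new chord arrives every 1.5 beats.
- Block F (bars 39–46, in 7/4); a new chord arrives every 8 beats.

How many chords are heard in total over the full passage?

A has 84 beats and chords last 1.5 each, so 56 chords.
B has 28 beats and chords last 0.5 each, so 56 chords.
C has 56 beats and chords last 8 each, so 7 chords.
D has 56 beats and chords last 8 each, so 7 chords.
E has 42 beats and chords last 1.5 each, so 28 chords.
F has 56 beats and chords last 8 each, so 7 chords.
Total: 56 + 56 + 7 + 7 + 28 + 7 = 161.

161 chords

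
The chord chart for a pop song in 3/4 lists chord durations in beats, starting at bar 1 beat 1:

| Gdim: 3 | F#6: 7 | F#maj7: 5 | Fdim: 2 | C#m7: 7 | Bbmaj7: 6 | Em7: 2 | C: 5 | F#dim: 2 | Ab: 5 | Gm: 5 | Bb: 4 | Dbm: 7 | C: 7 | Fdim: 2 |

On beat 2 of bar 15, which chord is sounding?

Ab

Beat 2 of bar 15 is beat (15−1)×3 + 2 = 44 overall.
Running totals: Gdim ends at 3, F#6 ends at 10, F#maj7 ends at 15, Fdim ends at 17, C#m7 ends at 24, Bbmaj7 ends at 30, Em7 ends at 32, C ends at 37, F#dim ends at 39, Ab ends at 44.
Beat 44 falls within Ab.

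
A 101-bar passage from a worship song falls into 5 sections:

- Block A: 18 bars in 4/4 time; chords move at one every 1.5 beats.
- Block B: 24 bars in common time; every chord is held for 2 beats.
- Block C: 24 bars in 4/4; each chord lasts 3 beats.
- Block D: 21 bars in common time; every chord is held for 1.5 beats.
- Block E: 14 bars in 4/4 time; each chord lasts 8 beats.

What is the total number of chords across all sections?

A: 18·4 = 72 beats, 72/1.5 = 48 chords.
B: 24·4 = 96 beats, 96/2 = 48 chords.
C: 24·4 = 96 beats, 96/3 = 32 chords.
D: 21·4 = 84 beats, 84/1.5 = 56 chords.
E: 14·4 = 56 beats, 56/8 = 7 chords.
Total: 48 + 48 + 32 + 56 + 7 = 191.

191 chords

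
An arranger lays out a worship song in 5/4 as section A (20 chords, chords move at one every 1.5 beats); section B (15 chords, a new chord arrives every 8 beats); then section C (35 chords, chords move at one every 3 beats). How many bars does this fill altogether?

51 bars

A: 20 × 1.5 = 30 beats = 6 bars.
B: 15 × 8 = 120 beats = 24 bars.
C: 35 × 3 = 105 beats = 21 bars.
Total: 6 + 24 + 21 = 51 bars.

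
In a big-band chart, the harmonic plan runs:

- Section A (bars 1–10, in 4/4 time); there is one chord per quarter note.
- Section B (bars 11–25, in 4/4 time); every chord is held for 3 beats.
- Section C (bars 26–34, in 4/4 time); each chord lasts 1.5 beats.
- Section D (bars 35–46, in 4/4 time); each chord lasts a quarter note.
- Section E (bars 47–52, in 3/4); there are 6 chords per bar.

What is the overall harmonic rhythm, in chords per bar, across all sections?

A: 10 bars of 4 beats is 40 beats; at 1 beat each that's 40 chords.
B: 15 bars of 4 beats is 60 beats; at 3 beats each that's 20 chords.
C: 9 bars of 4 beats is 36 beats; at 1.5 beats each that's 24 chords.
D: 12 bars of 4 beats is 48 beats; at 1 beat each that's 48 chords.
E: 6 bars of 3 beats is 18 beats; at 0.5 beats each that's 36 chords.
Overall: 168 chords over 52 bars → 168/52 = 42/13 chords per bar.

42/13 chords per bar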